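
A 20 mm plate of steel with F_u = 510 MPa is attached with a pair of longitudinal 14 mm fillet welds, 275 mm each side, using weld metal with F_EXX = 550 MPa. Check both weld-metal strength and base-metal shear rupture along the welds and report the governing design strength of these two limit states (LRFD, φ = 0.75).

t_e = 0.707 × 14 = 9.898 mm; L = 550 mm.
Weld metal: φR_n = 0.75 × 0.6 × 550 × 9.898 × 550 × 10⁻³ = 1347 kN.
Base metal (shear rupture): φR_n = 0.75 × 0.6 × 510 × 20 × 550 × 10⁻³ = 2524 kN.
Governing: weld metal.

φR_n ≈ 1350 kN (weld metal governs)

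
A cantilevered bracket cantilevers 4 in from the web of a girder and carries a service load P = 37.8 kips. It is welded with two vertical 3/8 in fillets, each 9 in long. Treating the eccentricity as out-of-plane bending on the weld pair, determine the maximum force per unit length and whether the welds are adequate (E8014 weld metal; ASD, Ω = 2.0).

f_max ≈ 5.98 kip/in; adequate

E80XX → F_EXX = 80 ksi.
L_w = 2 × 9 = 18 in; section modulus (unit throat) S = 2 × L²/6 = 27 in².
Direct shear f_v = P/L_w = 37.8/18 = 2.1 kip/in.
Moment M = P × e = 37.8 × 4 = 151.2 kip·in; bending f_b = M/S = 5.6 kip/in.
f_max = √(f_v² + f_b²) = √(2.1² + 5.6²) = 5.981 kip/in.
r_n/Ω = (1/2.0) × 0.6 × 80 × (0.707 × 0.375) = 6.363 kip/in → adequate.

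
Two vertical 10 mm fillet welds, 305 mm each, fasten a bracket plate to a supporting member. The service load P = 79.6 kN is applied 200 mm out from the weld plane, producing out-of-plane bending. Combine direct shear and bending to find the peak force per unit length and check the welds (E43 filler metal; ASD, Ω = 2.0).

E43XX → F_EXX = 430 MPa.
L_w = 2 × 305 = 610 mm; section modulus (unit throat) S = 2 × L²/6 = 31010 mm².
Direct shear f_v = P/L_w = 79.6×10³/610 = 130.5 N/mm.
Moment M = P × e = 79.6×10³ × 200 = 15920000 N·mm; bending f_b = M/S = 513.4 N/mm.
f_max = √(f_v² + f_b²) = √(130.5² + 513.4²) = 529.7 N/mm.
r_n/Ω = (1/2.0) × 0.6 × 430 × (0.707 × 10) = 912 N/mm → adequate.

f_max ≈ 530 N/mm; adequate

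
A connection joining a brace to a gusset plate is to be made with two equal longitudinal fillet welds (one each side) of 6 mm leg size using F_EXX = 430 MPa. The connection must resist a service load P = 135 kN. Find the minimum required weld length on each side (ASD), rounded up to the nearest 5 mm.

L = 125 mm on each side

Throat t_e = 0.707 × 6 = 4.242 mm.
r_n/Ω = (0.6 × 430 × 4.242) / 2.0 = 547.2 N/mm = 0.5472 kN/mm.
L_req = P / (r_n/Ω) = 135 / 0.5472 = 246.7 mm total.
Per side: 246.7 / 2 = 123.4 mm.
Round up → use L = 125 mm on each side.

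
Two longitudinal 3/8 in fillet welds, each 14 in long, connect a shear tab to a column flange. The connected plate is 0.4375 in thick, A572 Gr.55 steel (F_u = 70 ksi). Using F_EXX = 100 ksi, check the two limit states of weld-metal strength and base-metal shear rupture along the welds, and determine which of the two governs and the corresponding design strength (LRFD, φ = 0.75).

t_e = 0.707 × 0.375 = 0.2651 in; L = 28 in.
Weld metal: φR_n = 0.75 × 0.6 × 100 × 0.2651 × 28 = 334.1 kips.
Base metal (shear rupture): φR_n = 0.75 × 0.6 × 70 × 0.4375 × 28 = 385.9 kips.
Governing: weld metal.

φR_n ≈ 334 kips (weld metal governs)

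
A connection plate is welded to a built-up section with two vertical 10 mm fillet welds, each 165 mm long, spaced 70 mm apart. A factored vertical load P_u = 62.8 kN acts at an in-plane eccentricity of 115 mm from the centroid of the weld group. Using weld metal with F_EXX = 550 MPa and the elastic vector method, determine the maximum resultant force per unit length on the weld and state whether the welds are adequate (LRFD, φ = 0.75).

Total weld length L_w = 330 mm. Treat welds as unit-width lines.
Polar moment about centroid: J = 2[d³/12 + d(b/2)²] = 2[165³/12 + 165×35²] = 1153000 mm³.
Direct shear f_v = P/L_w = 62.8×10³ / 330 = 190.3 N/mm (vertical).
Torsion M = P·e = 62.8×10³ × 115 = 7222000 N·mm.
Critical point at (x, y) = (35, 82.5) from centroid. f_tx = M·y/J = 516.8 N/mm; f_ty = M·x/J = 219.2 N/mm.
Resultant f_max = √[f_tx² + (f_v + f_ty)²] = √[516.8² + (190.3 + 219.2)²] = 659.4 N/mm.
Capacity per unit length: φr_n = 0.75 × 0.6 × 550 × (0.707 × 10) = 1750 N/mm.
659.4 ≤ 1750 → adequate.

f_max ≈ 659 N/mm; adequate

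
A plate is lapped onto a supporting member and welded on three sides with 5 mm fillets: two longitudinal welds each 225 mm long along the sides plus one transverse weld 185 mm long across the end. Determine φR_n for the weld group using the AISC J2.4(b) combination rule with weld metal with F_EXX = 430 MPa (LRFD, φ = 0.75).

φR_n ≈ 451 kN

t_e = 0.707 × 5 = 3.535 mm.
R_nwl = 0.6 × 430 × 3.535 × 450 × 10⁻³ = 410.4 kN (longitudinal, 2 welds).
R_nwt = 0.6 × 430 × 3.535 × 185 × 10⁻³ = 168.7 kN (transverse, base value).
(i) R_nwl + R_nwt = 579.1 kN; (ii) 0.85 R_nwl + 1.5 R_nwt = 601.9 kN.
R_n = max = 601.9 kN [governs: (ii)]; φR_n = 451.5 kN.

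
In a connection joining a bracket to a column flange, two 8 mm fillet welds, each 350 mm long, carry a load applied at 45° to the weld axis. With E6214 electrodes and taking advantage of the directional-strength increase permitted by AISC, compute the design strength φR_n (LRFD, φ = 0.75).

E62XX → F_EXX = 620 MPa.
t_e = 0.707 × 8 = 5.656 mm; A_we = 5.656 × 700 = 3959 mm².
Directional factor: 1.0 + 0.5 sin^1.5(45°) = 1.297.
F_nw = 0.6 × 620 × 1.297 = 482.6 MPa.
φR_n = 0.75 × 482.6 × 3959 × 10⁻³ = 1433 kN.

φR_n ≈ 1430 kN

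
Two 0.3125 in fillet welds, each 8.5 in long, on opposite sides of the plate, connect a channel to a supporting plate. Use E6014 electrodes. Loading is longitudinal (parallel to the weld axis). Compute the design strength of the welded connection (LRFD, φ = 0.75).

E60XX → F_EXX = 60 ksi.
Effective throat t_e = 0.707 × 0.3125 = 0.2209 in.
Total length L = 17 in; A_we = 0.2209 × 17 = 3.756 in².
F_nw = 0.6 F_EXX = 0.6 × 60 = 36 ksi.
φR_n = 0.75 × 36 × 3.756 = 101.4 kip.

φR_n ≈ 101 kip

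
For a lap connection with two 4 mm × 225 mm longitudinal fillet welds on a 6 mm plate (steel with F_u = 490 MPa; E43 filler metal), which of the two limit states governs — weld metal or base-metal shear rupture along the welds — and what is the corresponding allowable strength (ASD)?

E43XX → F_EXX = 430 MPa.
t_e = 0.707 × 4 = 2.828 mm; L = 450 mm.
Weld metal: R_n/Ω = (1/2.0) × 0.6 × 430 × 2.828 × 450 × 10⁻³ = 164.2 kN.
Base metal (shear rupture): R_n/Ω = (1/2.0) × 0.6 × 490 × 6 × 450 × 10⁻³ = 396.9 kN.
Governing: weld metal.

R_n/Ω ≈ 164 kN (weld metal governs)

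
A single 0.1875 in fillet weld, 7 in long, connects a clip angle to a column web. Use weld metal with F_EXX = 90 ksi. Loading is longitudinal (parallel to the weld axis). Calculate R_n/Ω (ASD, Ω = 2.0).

Effective throat t_e = 0.707 × 0.1875 = 0.1326 in.
Total length L = 7 in; A_we = 0.1326 × 7 = 0.9279 in².
F_nw = 0.6 F_EXX = 0.6 × 90 = 54 ksi.
R_n = 54 × 0.9279 = 50.11 kip; R_n/Ω = 50.11/2.0 = 25.05 kip.

R_n/Ω ≈ 25.1 kip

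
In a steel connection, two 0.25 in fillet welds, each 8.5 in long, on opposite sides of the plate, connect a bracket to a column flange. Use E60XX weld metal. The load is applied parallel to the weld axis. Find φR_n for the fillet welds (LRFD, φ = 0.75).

φR_n ≈ 81.1 kip

E60XX → F_EXX = 60 ksi.
Effective throat t_e = 0.707 × 0.25 = 0.1767 in.
Total length L = 17 in; A_we = 0.1767 × 17 = 3.005 in².
F_nw = 0.6 F_EXX = 0.6 × 60 = 36 ksi.
φR_n = 0.75 × 36 × 3.005 = 81.13 kip.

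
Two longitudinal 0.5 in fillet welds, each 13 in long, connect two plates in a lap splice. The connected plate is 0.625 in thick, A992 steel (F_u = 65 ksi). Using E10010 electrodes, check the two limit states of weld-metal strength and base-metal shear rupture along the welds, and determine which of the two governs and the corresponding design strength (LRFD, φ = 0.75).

φR_n ≈ 414 kip (weld metal governs)

E100XX → F_EXX = 100 ksi.
t_e = 0.707 × 0.5 = 0.3535 in; L = 26 in.
Weld metal: φR_n = 0.75 × 0.6 × 100 × 0.3535 × 26 = 413.6 kip.
Base metal (shear rupture): φR_n = 0.75 × 0.6 × 65 × 0.625 × 26 = 475.3 kip.
Governing: weld metal.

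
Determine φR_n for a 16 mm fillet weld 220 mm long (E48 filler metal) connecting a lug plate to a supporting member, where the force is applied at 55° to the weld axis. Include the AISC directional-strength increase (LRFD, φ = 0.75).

φR_n ≈ 737 kN

E48XX → F_EXX = 480 MPa.
t_e = 0.707 × 16 = 11.31 mm; A_we = 11.31 × 220 = 2489 mm².
Directional factor: 1.0 + 0.5 sin^1.5(55°) = 1.371.
F_nw = 0.6 × 480 × 1.371 = 394.8 MPa.
φR_n = 0.75 × 394.8 × 2489 × 10⁻³ = 736.8 kN.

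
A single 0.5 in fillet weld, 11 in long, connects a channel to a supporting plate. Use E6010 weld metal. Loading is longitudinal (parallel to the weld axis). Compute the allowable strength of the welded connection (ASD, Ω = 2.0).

R_n/Ω ≈ 70 kip

E60XX → F_EXX = 60 ksi.
Effective throat t_e = 0.707 × 0.5 = 0.3535 in.
Total length L = 11 in; A_we = 0.3535 × 11 = 3.888 in².
F_nw = 0.6 F_EXX = 0.6 × 60 = 36 ksi.
R_n = 36 × 3.888 = 140 kip; R_n/Ω = 140/2.0 = 69.99 kip.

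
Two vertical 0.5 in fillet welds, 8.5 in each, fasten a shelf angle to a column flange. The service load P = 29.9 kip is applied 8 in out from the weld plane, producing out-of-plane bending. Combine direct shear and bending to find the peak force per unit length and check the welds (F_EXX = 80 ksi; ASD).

L_w = 2 × 8.5 = 17 in; section modulus (unit throat) S = 2 × L²/6 = 24.08 in².
Direct shear f_v = P/L_w = 29.9/17 = 1.759 kip/in.
Moment M = P × e = 29.9 × 8 = 239.2 kip·in; bending f_b = M/S = 9.932 kip/in.
f_max = √(f_v² + f_b²) = √(1.759² + 9.932²) = 10.09 kip/in.
r_n/Ω = (1/2.0) × 0.6 × 80 × (0.707 × 0.5) = 8.484 kip/in → NOT adequate.

f_max ≈ 10.1 kip/in; NOT adequate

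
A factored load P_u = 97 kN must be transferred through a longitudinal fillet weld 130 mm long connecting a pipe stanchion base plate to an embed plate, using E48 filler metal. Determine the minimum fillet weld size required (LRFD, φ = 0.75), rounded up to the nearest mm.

w = 5 mm

E48XX → F_EXX = 480 MPa.
Total weld length L = 130 mm.
Required throat t_e = P_u / (φ × 0.6 F_EXX × L) = 97 / (0.75 × 0.6 × 480 × 130 × 10⁻³) = 3.454 mm.
Required leg w = t_e / 0.707 = 4.886 mm → use 5 mm.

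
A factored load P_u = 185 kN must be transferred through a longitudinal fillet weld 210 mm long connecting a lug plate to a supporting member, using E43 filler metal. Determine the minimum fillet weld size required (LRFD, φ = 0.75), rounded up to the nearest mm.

w = 7 mm

E43XX → F_EXX = 430 MPa.
Total weld length L = 210 mm.
Required throat t_e = P_u / (φ × 0.6 F_EXX × L) = 185 / (0.75 × 0.6 × 430 × 210 × 10⁻³) = 4.553 mm.
Required leg w = t_e / 0.707 = 6.439 mm → use 7 mm.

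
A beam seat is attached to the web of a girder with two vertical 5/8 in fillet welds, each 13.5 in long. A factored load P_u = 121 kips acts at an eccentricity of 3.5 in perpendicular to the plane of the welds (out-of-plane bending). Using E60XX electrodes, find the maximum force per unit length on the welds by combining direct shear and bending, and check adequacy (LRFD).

E60XX → F_EXX = 60 ksi.
L_w = 2 × 13.5 = 27 in; section modulus (unit throat) S = 2 × L²/6 = 60.75 in².
Direct shear f_v = P/L_w = 121/27 = 4.481 kip/in.
Moment M = P × e = 121 × 3.5 = 423.5 kip·in; bending f_b = M/S = 6.971 kip/in.
f_max = √(f_v² + f_b²) = √(4.481² + 6.971²) = 8.287 kip/in.
φr_n = 0.75 × 0.6 × 60 × (0.707 × 0.625) = 11.93 kip/in → adequate.

f_max ≈ 8.29 kip/in; adequate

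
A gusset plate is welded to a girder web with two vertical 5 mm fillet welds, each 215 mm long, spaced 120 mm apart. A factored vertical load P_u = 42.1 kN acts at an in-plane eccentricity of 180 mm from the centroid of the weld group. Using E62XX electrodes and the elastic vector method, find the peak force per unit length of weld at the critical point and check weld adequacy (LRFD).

E62XX → F_EXX = 620 MPa.
Total weld length L_w = 430 mm. Treat welds as unit-width lines.
Polar moment about centroid: J = 2[d³/12 + d(b/2)²] = 2[215³/12 + 215×60²] = 3204000 mm³.
Direct shear f_v = P/L_w = 42.1×10³ / 430 = 97.91 N/mm (vertical).
Torsion M = P·e = 42.1×10³ × 180 = 7578000 N·mm.
Critical point at (x, y) = (60, 107.5) from centroid. f_tx = M·y/J = 254.2 N/mm; f_ty = M·x/J = 141.9 N/mm.
Resultant f_max = √[f_tx² + (f_v + f_ty)²] = √[254.2² + (97.91 + 141.9)²] = 349.5 N/mm.
Capacity per unit length: φr_n = 0.75 × 0.6 × 620 × (0.707 × 5) = 986.3 N/mm.
349.5 ≤ 986.3 → adequate.

f_max ≈ 349 N/mm; adequate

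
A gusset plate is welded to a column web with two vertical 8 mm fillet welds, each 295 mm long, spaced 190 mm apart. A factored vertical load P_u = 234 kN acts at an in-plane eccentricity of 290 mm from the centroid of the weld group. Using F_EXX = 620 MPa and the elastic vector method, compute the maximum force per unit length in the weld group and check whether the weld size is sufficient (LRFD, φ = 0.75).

f_max ≈ 1490 N/mm; adequate

Total weld length L_w = 590 mm. Treat welds as unit-width lines.
Polar moment about centroid: J = 2[d³/12 + d(b/2)²] = 2[295³/12 + 295×95²] = 9603000 mm³.
Direct shear f_v = P/L_w = 234×10³ / 590 = 396.6 N/mm (vertical).
Torsion M = P·e = 234×10³ × 290 = 67860000 N·mm.
Critical point at (x, y) = (95, 147.5) from centroid. f_tx = M·y/J = 1042 N/mm; f_ty = M·x/J = 671.3 N/mm.
Resultant f_max = √[f_tx² + (f_v + f_ty)²] = √[1042² + (396.6 + 671.3)²] = 1492 N/mm.
Capacity per unit length: φr_n = 0.75 × 0.6 × 620 × (0.707 × 8) = 1578 N/mm.
1492 ≤ 1578 → adequate.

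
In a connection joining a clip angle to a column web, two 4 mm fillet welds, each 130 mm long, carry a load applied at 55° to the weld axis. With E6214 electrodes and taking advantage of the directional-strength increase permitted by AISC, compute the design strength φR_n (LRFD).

E62XX → F_EXX = 620 MPa.
t_e = 0.707 × 4 = 2.828 mm; A_we = 2.828 × 260 = 735.3 mm².
Directional factor: 1.0 + 0.5 sin^1.5(55°) = 1.371.
F_nw = 0.6 × 620 × 1.371 = 509.9 MPa.
φR_n = 0.75 × 509.9 × 735.3 × 10⁻³ = 281.2 kN.

φR_n ≈ 281 kN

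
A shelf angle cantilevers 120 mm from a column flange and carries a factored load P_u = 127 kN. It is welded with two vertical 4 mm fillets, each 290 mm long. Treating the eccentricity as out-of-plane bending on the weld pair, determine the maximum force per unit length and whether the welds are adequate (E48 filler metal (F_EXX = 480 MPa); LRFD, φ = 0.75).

f_max ≈ 586 N/mm; adequate

L_w = 2 × 290 = 580 mm; section modulus (unit throat) S = 2 × L²/6 = 28030 mm².
Direct shear f_v = P/L_w = 127×10³/580 = 219 N/mm.
Moment M = P × e = 127×10³ × 120 = 15240000 N·mm; bending f_b = M/S = 543.6 N/mm.
f_max = √(f_v² + f_b²) = √(219² + 543.6²) = 586.1 N/mm.
φr_n = 0.75 × 0.6 × 480 × (0.707 × 4) = 610.8 N/mm → adequate.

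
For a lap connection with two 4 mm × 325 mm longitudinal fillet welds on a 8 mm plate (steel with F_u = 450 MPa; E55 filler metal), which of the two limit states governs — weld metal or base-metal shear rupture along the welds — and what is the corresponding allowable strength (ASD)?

E55XX → F_EXX = 550 MPa.
t_e = 0.707 × 4 = 2.828 mm; L = 650 mm.
Weld metal: R_n/Ω = (1/2.0) × 0.6 × 550 × 2.828 × 650 × 10⁻³ = 303.3 kN.
Base metal (shear rupture): R_n/Ω = (1/2.0) × 0.6 × 450 × 8 × 650 × 10⁻³ = 702 kN.
Governing: weld metal.

R_n/Ω ≈ 303 kN (weld metal governs)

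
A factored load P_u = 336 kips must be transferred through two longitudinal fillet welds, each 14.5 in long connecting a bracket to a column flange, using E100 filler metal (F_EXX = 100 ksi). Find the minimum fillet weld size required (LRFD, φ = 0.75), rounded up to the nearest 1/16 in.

w = 3/8 in

Total weld length L = 29 in.
Required throat t_e = P_u / (φ × 0.6 F_EXX × L) = 336 / (0.75 × 0.6 × 100 × 29) = 0.2575 in.
Required leg w = t_e / 0.707 = 0.3642 in → use 3/8 in.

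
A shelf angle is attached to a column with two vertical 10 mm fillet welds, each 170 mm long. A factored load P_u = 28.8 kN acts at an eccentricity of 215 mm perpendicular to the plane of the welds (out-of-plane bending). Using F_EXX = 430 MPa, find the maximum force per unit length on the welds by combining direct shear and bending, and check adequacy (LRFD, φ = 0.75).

L_w = 2 × 170 = 340 mm; section modulus (unit throat) S = 2 × L²/6 = 9633 mm².
Direct shear f_v = P/L_w = 28.8×10³/340 = 84.71 N/mm.
Moment M = P × e = 28.8×10³ × 215 = 6192000 N·mm; bending f_b = M/S = 642.8 N/mm.
f_max = √(f_v² + f_b²) = √(84.71² + 642.8²) = 648.3 N/mm.
φr_n = 0.75 × 0.6 × 430 × (0.707 × 10) = 1368 N/mm → adequate.

f_max ≈ 648 N/mm; adequate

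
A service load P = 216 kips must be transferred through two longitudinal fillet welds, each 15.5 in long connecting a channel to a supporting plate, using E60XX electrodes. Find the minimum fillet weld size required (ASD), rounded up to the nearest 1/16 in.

E60XX → F_EXX = 60 ksi.
Total weld length L = 31 in.
Required throat t_e = P × Ω / (0.6 F_EXX × L) = 216 × 2.0 / (0.6 × 60 × 31) = 0.3871 in.
Required leg w = t_e / 0.707 = 0.5475 in → use 9/16 in.

w = 9/16 in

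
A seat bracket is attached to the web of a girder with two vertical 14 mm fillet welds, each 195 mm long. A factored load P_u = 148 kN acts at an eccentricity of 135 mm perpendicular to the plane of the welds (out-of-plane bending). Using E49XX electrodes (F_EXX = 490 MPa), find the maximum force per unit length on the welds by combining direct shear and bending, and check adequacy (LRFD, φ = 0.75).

f_max ≈ 1620 N/mm; adequate

L_w = 2 × 195 = 390 mm; section modulus (unit throat) S = 2 × L²/6 = 12680 mm².
Direct shear f_v = P/L_w = 148×10³/390 = 379.5 N/mm.
Moment M = P × e = 148×10³ × 135 = 19980000 N·mm; bending f_b = M/S = 1576 N/mm.
f_max = √(f_v² + f_b²) = √(379.5² + 1576²) = 1621 N/mm.
φr_n = 0.75 × 0.6 × 490 × (0.707 × 14) = 2183 N/mm → adequate.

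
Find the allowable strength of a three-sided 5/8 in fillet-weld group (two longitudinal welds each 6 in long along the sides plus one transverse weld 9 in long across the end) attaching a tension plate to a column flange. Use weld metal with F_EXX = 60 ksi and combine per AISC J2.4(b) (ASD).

R_n/Ω ≈ 189 kips

t_e = 0.707 × 0.625 = 0.4419 in.
R_nwl = 0.6 × 60 × 0.4419 × 12 = 190.9 kips (longitudinal, 2 welds).
R_nwt = 0.6 × 60 × 0.4419 × 9 = 143.2 kips (transverse, base value).
(i) R_nwl + R_nwt = 334.1 kips; (ii) 0.85 R_nwl + 1.5 R_nwt = 377 kips.
R_n = max = 377 kips [governs: (ii)]; R_n/Ω = 188.5 kips.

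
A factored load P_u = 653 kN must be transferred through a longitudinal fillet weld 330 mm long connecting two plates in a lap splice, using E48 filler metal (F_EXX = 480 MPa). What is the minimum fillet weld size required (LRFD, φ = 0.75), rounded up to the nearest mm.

Total weld length L = 330 mm.
Required throat t_e = P_u / (φ × 0.6 F_EXX × L) = 653 / (0.75 × 0.6 × 480 × 330 × 10⁻³) = 9.161 mm.
Required leg w = t_e / 0.707 = 12.96 mm → use 13 mm.

w = 13 mm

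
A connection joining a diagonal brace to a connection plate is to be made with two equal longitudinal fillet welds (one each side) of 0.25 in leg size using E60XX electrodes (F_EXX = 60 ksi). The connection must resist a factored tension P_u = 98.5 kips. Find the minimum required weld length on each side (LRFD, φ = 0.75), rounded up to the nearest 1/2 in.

L = 10.5 in on each side

Throat t_e = 0.707 × 0.25 = 0.1767 in.
φr_n = 0.75 × 0.6 × 60 × 0.1767 = 4.772 kips/in.
L_req = P_u / φr_n = 98.5 / 4.772 = 20.64 in total.
Per side: 20.64 / 2 = 10.32 in.
Round up → use L = 10.5 in on each side.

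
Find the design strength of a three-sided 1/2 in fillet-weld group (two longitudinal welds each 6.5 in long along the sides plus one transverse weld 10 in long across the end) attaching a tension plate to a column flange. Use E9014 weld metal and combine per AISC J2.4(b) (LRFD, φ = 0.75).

φR_n ≈ 373 kip

E90XX → F_EXX = 90 ksi.
t_e = 0.707 × 0.5 = 0.3535 in.
R_nwl = 0.6 × 90 × 0.3535 × 13 = 248.2 kip (longitudinal, 2 welds).
R_nwt = 0.6 × 90 × 0.3535 × 10 = 190.9 kip (transverse, base value).
(i) R_nwl + R_nwt = 439 kip; (ii) 0.85 R_nwl + 1.5 R_nwt = 497.3 kip.
R_n = max = 497.3 kip [governs: (ii)]; φR_n = 373 kip.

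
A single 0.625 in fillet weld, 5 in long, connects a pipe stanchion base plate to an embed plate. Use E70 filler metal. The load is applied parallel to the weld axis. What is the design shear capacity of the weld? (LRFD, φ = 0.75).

E70XX → F_EXX = 70 ksi.
Effective throat t_e = 0.707 × 0.625 = 0.4419 in.
Total length L = 5 in; A_we = 0.4419 × 5 = 2.209 in².
F_nw = 0.6 F_EXX = 0.6 × 70 = 42 ksi.
φR_n = 0.75 × 42 × 2.209 = 69.6 kip.

φR_n ≈ 69.6 kip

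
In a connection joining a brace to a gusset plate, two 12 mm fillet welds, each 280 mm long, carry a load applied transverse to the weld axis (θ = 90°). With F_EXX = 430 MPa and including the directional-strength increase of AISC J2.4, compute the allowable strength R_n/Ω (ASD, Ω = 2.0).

t_e = 0.707 × 12 = 8.484 mm; A_we = 8.484 × 560 = 4751 mm².
Directional factor: 1.0 + 0.5 sin^1.5(90°) = 1.5.
F_nw = 0.6 × 430 × 1.5 = 387 MPa.
R_n/Ω = (387 × 4751) / 2.0 × 10⁻³ = 919.3 kN.

R_n/Ω ≈ 919 kN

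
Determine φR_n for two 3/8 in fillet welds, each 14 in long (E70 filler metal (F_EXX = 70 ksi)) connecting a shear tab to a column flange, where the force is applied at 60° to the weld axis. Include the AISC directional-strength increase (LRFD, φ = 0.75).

t_e = 0.707 × 0.375 = 0.2651 in; A_we = 0.2651 × 28 = 7.423 in².
Directional factor: 1.0 + 0.5 sin^1.5(60°) = 1.403.
F_nw = 0.6 × 70 × 1.403 = 58.92 ksi.
φR_n = 0.75 × 58.92 × 7.423 = 328.1 kip.

φR_n ≈ 328 kip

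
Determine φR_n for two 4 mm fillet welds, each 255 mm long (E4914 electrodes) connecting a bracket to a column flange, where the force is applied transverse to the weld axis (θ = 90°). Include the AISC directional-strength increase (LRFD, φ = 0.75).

φR_n ≈ 477 kN

E49XX → F_EXX = 490 MPa.
t_e = 0.707 × 4 = 2.828 mm; A_we = 2.828 × 510 = 1442 mm².
Directional factor: 1.0 + 0.5 sin^1.5(90°) = 1.5.
F_nw = 0.6 × 490 × 1.5 = 441 MPa.
φR_n = 0.75 × 441 × 1442 × 10⁻³ = 477 kN.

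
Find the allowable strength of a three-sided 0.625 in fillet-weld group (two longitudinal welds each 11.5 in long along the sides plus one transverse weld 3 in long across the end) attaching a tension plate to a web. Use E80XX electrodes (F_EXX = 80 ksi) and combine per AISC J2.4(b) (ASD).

R_n/Ω ≈ 276 kips

t_e = 0.707 × 0.625 = 0.4419 in.
R_nwl = 0.6 × 80 × 0.4419 × 23 = 487.8 kips (longitudinal, 2 welds).
R_nwt = 0.6 × 80 × 0.4419 × 3 = 63.63 kips (transverse, base value).
(i) R_nwl + R_nwt = 551.5 kips; (ii) 0.85 R_nwl + 1.5 R_nwt = 510.1 kips.
R_n = max = 551.5 kips [governs: (i)]; R_n/Ω = 275.7 kips.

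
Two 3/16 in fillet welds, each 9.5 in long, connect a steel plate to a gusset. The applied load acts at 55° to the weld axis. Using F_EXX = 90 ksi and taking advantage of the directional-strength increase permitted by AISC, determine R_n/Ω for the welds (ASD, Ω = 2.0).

R_n/Ω ≈ 93.2 kip

t_e = 0.707 × 0.1875 = 0.1326 in; A_we = 0.1326 × 19 = 2.519 in².
Directional factor: 1.0 + 0.5 sin^1.5(55°) = 1.371.
F_nw = 0.6 × 90 × 1.371 = 74.02 ksi.
R_n/Ω = (74.02 × 2.519) / 2.0 = 93.21 kip.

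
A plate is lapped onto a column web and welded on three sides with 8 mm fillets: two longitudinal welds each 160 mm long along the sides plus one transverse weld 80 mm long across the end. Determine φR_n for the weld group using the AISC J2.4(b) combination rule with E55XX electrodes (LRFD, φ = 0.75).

E55XX → F_EXX = 550 MPa.
t_e = 0.707 × 8 = 5.656 mm.
R_nwl = 0.6 × 550 × 5.656 × 320 × 10⁻³ = 597.3 kN (longitudinal, 2 welds).
R_nwt = 0.6 × 550 × 5.656 × 80 × 10⁻³ = 149.3 kN (transverse, base value).
(i) R_nwl + R_nwt = 746.6 kN; (ii) 0.85 R_nwl + 1.5 R_nwt = 731.7 kN.
R_n = max = 746.6 kN [governs: (i)]; φR_n = 559.9 kN.

φR_n ≈ 560 kN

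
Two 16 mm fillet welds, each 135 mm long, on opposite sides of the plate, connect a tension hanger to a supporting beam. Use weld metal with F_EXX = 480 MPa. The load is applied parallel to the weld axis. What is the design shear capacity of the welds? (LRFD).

Effective throat t_e = 0.707 × 16 = 11.31 mm.
Total length L = 270 mm; A_we = 11.31 × 270 = 3054 mm².
F_nw = 0.6 F_EXX = 0.6 × 480 = 288 MPa.
φR_n = 0.75 × 288 × 3054 × 10⁻³ = 659.7 kN.

φR_n ≈ 660 kN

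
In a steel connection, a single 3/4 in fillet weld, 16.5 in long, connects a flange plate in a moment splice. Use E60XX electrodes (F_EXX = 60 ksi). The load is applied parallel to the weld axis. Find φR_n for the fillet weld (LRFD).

φR_n ≈ 236 kip

Effective throat t_e = 0.707 × 0.75 = 0.5302 in.
Total length L = 16.5 in; A_we = 0.5302 × 16.5 = 8.749 in².
F_nw = 0.6 F_EXX = 0.6 × 60 = 36 ksi.
φR_n = 0.75 × 36 × 8.749 = 236.2 kip.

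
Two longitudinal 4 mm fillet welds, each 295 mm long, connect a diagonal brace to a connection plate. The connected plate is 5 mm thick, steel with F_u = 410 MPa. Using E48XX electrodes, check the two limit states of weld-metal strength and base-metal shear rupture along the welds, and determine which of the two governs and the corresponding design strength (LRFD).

φR_n ≈ 360 kN (weld metal governs)

E48XX → F_EXX = 480 MPa.
t_e = 0.707 × 4 = 2.828 mm; L = 590 mm.
Weld metal: φR_n = 0.75 × 0.6 × 480 × 2.828 × 590 × 10⁻³ = 360.4 kN.
Base metal (shear rupture): φR_n = 0.75 × 0.6 × 410 × 5 × 590 × 10⁻³ = 544.3 kN.
Governing: weld metal.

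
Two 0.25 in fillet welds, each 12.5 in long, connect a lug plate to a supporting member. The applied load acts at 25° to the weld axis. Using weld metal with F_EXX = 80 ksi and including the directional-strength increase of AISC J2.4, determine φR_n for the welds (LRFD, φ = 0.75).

φR_n ≈ 181 kips

t_e = 0.707 × 0.25 = 0.1767 in; A_we = 0.1767 × 25 = 4.419 in².
Directional factor: 1.0 + 0.5 sin^1.5(25°) = 1.137.
F_nw = 0.6 × 80 × 1.137 = 54.59 ksi.
φR_n = 0.75 × 54.59 × 4.419 = 180.9 kips.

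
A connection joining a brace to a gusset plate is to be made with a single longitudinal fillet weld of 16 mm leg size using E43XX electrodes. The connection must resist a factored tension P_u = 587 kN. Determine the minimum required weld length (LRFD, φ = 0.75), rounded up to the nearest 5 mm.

L = 270 mm

E43XX → F_EXX = 430 MPa.
Throat t_e = 0.707 × 16 = 11.31 mm.
φr_n = 0.75 × 0.6 × 430 × 11.31 × 10⁻³ = 2.189 kN/mm.
L_req = P_u / φr_n = 587 / 2.189 = 268.2 mm total.
Round up → use L = 270 mm.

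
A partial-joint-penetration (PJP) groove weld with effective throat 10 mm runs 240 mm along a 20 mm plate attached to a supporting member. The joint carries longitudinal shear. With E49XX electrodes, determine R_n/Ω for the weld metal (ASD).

R_n/Ω ≈ 353 kN

E49XX → F_EXX = 490 MPa.
Effective throat (given) t_e = 10 mm.
A_we = 10 × 240 = 2400 mm².
F_nw = 0.6 F_EXX = 294 MPa.
R_n/Ω = (294 × 2400) / 2.0 × 10⁻³ = 352.8 kN.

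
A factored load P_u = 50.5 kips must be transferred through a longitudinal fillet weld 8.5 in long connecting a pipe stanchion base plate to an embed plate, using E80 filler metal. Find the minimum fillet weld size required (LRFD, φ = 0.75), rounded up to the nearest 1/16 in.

w = 1/4 in

E80XX → F_EXX = 80 ksi.
Total weld length L = 8.5 in.
Required throat t_e = P_u / (φ × 0.6 F_EXX × L) = 50.5 / (0.75 × 0.6 × 80 × 8.5) = 0.165 in.
Required leg w = t_e / 0.707 = 0.2334 in → use 1/4 in.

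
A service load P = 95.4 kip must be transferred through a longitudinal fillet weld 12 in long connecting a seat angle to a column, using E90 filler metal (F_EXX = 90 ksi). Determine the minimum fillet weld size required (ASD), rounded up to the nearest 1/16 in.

w = 7/16 in

Total weld length L = 12 in.
Required throat t_e = P × Ω / (0.6 F_EXX × L) = 95.4 × 2.0 / (0.6 × 90 × 12) = 0.2944 in.
Required leg w = t_e / 0.707 = 0.4165 in → use 7/16 in.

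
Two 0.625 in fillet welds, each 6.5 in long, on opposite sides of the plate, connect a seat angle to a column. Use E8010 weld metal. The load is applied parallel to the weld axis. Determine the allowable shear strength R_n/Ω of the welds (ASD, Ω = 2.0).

E80XX → F_EXX = 80 ksi.
Effective throat t_e = 0.707 × 0.625 = 0.4419 in.
Total length L = 13 in; A_we = 0.4419 × 13 = 5.744 in².
F_nw = 0.6 F_EXX = 0.6 × 80 = 48 ksi.
R_n = 48 × 5.744 = 275.7 kip; R_n/Ω = 275.7/2.0 = 137.9 kip.

R_n/Ω ≈ 138 kip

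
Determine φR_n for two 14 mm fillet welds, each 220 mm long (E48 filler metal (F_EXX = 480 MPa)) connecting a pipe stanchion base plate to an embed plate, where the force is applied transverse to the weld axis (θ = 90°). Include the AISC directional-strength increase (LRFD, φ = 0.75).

φR_n ≈ 1410 kN

t_e = 0.707 × 14 = 9.898 mm; A_we = 9.898 × 440 = 4355 mm².
Directional factor: 1.0 + 0.5 sin^1.5(90°) = 1.5.
F_nw = 0.6 × 480 × 1.5 = 432 MPa.
φR_n = 0.75 × 432 × 4355 × 10⁻³ = 1411 kN.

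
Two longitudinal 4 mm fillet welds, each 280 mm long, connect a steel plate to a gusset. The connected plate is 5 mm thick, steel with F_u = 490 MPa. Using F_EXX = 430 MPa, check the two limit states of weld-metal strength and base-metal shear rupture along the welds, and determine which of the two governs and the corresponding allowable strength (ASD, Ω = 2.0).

t_e = 0.707 × 4 = 2.828 mm; L = 560 mm.
Weld metal: R_n/Ω = (1/2.0) × 0.6 × 430 × 2.828 × 560 × 10⁻³ = 204.3 kN.
Base metal (shear rupture): R_n/Ω = (1/2.0) × 0.6 × 490 × 5 × 560 × 10⁻³ = 411.6 kN.
Governing: weld metal.

R_n/Ω ≈ 204 kN (weld metal governs)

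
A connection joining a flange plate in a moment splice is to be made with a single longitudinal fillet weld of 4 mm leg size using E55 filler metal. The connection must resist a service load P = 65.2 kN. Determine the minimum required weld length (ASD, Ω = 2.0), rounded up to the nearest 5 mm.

E55XX → F_EXX = 550 MPa.
Throat t_e = 0.707 × 4 = 2.828 mm.
r_n/Ω = (0.6 × 550 × 2.828) / 2.0 = 466.6 N/mm = 0.4666 kN/mm.
L_req = P / (r_n/Ω) = 65.2 / 0.4666 = 139.7 mm total.
Round up → use L = 140 mm.

L = 140 mm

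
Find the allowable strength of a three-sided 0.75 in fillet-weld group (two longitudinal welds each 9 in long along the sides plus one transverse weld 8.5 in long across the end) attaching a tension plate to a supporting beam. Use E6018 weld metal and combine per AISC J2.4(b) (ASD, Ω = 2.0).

R_n/Ω ≈ 268 kips

E60XX → F_EXX = 60 ksi.
t_e = 0.707 × 0.75 = 0.5302 in.
R_nwl = 0.6 × 60 × 0.5302 × 18 = 343.6 kips (longitudinal, 2 welds).
R_nwt = 0.6 × 60 × 0.5302 × 8.5 = 162.3 kips (transverse, base value).
(i) R_nwl + R_nwt = 505.9 kips; (ii) 0.85 R_nwl + 1.5 R_nwt = 535.4 kips.
R_n = max = 535.4 kips [governs: (ii)]; R_n/Ω = 267.7 kips.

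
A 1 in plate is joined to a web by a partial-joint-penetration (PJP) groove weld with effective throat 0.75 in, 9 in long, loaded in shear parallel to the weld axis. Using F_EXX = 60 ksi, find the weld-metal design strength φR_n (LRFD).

φR_n ≈ 182 kip

Effective throat (given) t_e = 0.75 in.
A_we = 0.75 × 9 = 6.75 in².
F_nw = 0.6 F_EXX = 36 ksi.
φR_n = 0.75 × 36 × 6.75 = 182.2 kip.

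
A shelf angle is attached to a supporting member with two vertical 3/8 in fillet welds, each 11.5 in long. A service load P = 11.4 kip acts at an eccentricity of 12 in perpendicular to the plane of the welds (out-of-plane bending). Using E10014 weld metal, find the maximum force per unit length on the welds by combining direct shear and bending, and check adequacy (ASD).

E100XX → F_EXX = 100 ksi.
L_w = 2 × 11.5 = 23 in; section modulus (unit throat) S = 2 × L²/6 = 44.08 in².
Direct shear f_v = P/L_w = 11.4/23 = 0.4957 kip/in.
Moment M = P × e = 11.4 × 12 = 136.8 kip·in; bending f_b = M/S = 3.103 kip/in.
f_max = √(f_v² + f_b²) = √(0.4957² + 3.103²) = 3.143 kip/in.
r_n/Ω = (1/2.0) × 0.6 × 100 × (0.707 × 0.375) = 7.954 kip/in → adequate.

f_max ≈ 3.14 kip/in; adequate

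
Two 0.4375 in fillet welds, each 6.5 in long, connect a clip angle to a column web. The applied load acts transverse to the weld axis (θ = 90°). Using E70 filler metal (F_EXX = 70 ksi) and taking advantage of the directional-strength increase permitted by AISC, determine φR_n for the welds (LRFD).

t_e = 0.707 × 0.4375 = 0.3093 in; A_we = 0.3093 × 13 = 4.021 in².
Directional factor: 1.0 + 0.5 sin^1.5(90°) = 1.5.
F_nw = 0.6 × 70 × 1.5 = 63 ksi.
φR_n = 0.75 × 63 × 4.021 = 190 kip.

φR_n ≈ 190 kip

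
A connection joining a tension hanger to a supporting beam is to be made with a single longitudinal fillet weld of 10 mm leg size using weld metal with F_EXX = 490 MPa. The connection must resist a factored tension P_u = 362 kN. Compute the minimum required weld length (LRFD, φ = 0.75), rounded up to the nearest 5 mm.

Throat t_e = 0.707 × 10 = 7.07 mm.
φr_n = 0.75 × 0.6 × 490 × 7.07 × 10⁻³ = 1.559 kN/mm.
L_req = P_u / φr_n = 362 / 1.559 = 232.2 mm total.
Round up → use L = 235 mm.

L = 235 mm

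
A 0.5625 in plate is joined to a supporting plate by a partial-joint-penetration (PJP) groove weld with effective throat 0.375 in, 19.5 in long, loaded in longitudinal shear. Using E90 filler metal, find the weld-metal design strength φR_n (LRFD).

E90XX → F_EXX = 90 ksi.
Effective throat (given) t_e = 0.375 in.
A_we = 0.375 × 19.5 = 7.312 in².
F_nw = 0.6 F_EXX = 54 ksi.
φR_n = 0.75 × 54 × 7.312 = 296.2 kip.

φR_n ≈ 296 kip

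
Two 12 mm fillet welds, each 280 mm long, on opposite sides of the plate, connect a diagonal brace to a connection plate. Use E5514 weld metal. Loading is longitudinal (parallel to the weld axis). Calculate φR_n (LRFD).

φR_n ≈ 1180 kN

E55XX → F_EXX = 550 MPa.
Effective throat t_e = 0.707 × 12 = 8.484 mm.
Total length L = 560 mm; A_we = 8.484 × 560 = 4751 mm².
F_nw = 0.6 F_EXX = 0.6 × 550 = 330 MPa.
φR_n = 0.75 × 330 × 4751 × 10⁻³ = 1176 kN.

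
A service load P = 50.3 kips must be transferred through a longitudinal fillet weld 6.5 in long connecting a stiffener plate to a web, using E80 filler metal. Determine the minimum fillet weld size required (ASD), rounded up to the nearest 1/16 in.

w = 1/2 in

E80XX → F_EXX = 80 ksi.
Total weld length L = 6.5 in.
Required throat t_e = P × Ω / (0.6 F_EXX × L) = 50.3 × 2.0 / (0.6 × 80 × 6.5) = 0.3224 in.
Required leg w = t_e / 0.707 = 0.4561 in → use 1/2 in.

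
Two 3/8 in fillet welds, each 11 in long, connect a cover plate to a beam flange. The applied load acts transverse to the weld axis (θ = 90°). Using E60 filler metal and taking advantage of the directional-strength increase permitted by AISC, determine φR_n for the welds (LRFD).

φR_n ≈ 236 kip

E60XX → F_EXX = 60 ksi.
t_e = 0.707 × 0.375 = 0.2651 in; A_we = 0.2651 × 22 = 5.833 in².
Directional factor: 1.0 + 0.5 sin^1.5(90°) = 1.5.
F_nw = 0.6 × 60 × 1.5 = 54 ksi.
φR_n = 0.75 × 54 × 5.833 = 236.2 kip.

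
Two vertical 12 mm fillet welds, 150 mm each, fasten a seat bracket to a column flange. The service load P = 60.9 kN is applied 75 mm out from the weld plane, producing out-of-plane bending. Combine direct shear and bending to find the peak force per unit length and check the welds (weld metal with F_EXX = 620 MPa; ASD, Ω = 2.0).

L_w = 2 × 150 = 300 mm; section modulus (unit throat) S = 2 × L²/6 = 7500 mm².
Direct shear f_v = P/L_w = 60.9×10³/300 = 203 N/mm.
Moment M = P × e = 60.9×10³ × 75 = 4567500 N·mm; bending f_b = M/S = 609 N/mm.
f_max = √(f_v² + f_b²) = √(203² + 609²) = 641.9 N/mm.
r_n/Ω = (1/2.0) × 0.6 × 620 × (0.707 × 12) = 1578 N/mm → adequate.

f_max ≈ 642 N/mm; adequate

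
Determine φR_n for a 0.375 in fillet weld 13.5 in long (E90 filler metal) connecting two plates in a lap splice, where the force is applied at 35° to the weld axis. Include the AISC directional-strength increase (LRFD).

φR_n ≈ 176 kips

E90XX → F_EXX = 90 ksi.
t_e = 0.707 × 0.375 = 0.2651 in; A_we = 0.2651 × 13.5 = 3.579 in².
Directional factor: 1.0 + 0.5 sin^1.5(35°) = 1.217.
F_nw = 0.6 × 90 × 1.217 = 65.73 ksi.
φR_n = 0.75 × 65.73 × 3.579 = 176.4 kips.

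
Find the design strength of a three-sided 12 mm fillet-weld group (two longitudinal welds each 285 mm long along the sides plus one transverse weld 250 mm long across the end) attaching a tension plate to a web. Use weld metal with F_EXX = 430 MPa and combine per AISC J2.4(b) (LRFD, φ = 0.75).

t_e = 0.707 × 12 = 8.484 mm.
R_nwl = 0.6 × 430 × 8.484 × 570 × 10⁻³ = 1248 kN (longitudinal, 2 welds).
R_nwt = 0.6 × 430 × 8.484 × 250 × 10⁻³ = 547.2 kN (transverse, base value).
(i) R_nwl + R_nwt = 1795 kN; (ii) 0.85 R_nwl + 1.5 R_nwt = 1881 kN.
R_n = max = 1881 kN [governs: (ii)]; φR_n = 1411 kN.

φR_n ≈ 1410 kN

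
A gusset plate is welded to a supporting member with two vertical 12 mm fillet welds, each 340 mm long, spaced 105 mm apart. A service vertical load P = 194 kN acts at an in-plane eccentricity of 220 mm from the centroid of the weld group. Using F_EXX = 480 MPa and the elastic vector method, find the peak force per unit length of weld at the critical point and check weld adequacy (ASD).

Total weld length L_w = 680 mm. Treat welds as unit-width lines.
Polar moment about centroid: J = 2[d³/12 + d(b/2)²] = 2[340³/12 + 340×52.5²] = 8425000 mm³.
Direct shear f_v = P/L_w = 194×10³ / 680 = 285.3 N/mm (vertical).
Torsion M = P·e = 194×10³ × 220 = 42680000 N·mm.
Critical point at (x, y) = (52.5, 170) from centroid. f_tx = M·y/J = 861.2 N/mm; f_ty = M·x/J = 266 N/mm.
Resultant f_max = √[f_tx² + (f_v + f_ty)²] = √[861.2² + (285.3 + 266)²] = 1023 N/mm.
Capacity per unit length: r_n/Ω = (1/2.0) × 0.6 × 480 × (0.707 × 12) = 1222 N/mm.
1023 ≤ 1222 → adequate.

f_max ≈ 1020 N/mm; adequate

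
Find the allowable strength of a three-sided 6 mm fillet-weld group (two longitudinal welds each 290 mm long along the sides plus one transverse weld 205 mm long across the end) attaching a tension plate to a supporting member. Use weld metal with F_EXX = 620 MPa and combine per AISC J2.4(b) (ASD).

R_n/Ω ≈ 632 kN

t_e = 0.707 × 6 = 4.242 mm.
R_nwl = 0.6 × 620 × 4.242 × 580 × 10⁻³ = 915.3 kN (longitudinal, 2 welds).
R_nwt = 0.6 × 620 × 4.242 × 205 × 10⁻³ = 323.5 kN (transverse, base value).
(i) R_nwl + R_nwt = 1239 kN; (ii) 0.85 R_nwl + 1.5 R_nwt = 1263 kN.
R_n = max = 1263 kN [governs: (ii)]; R_n/Ω = 631.6 kN.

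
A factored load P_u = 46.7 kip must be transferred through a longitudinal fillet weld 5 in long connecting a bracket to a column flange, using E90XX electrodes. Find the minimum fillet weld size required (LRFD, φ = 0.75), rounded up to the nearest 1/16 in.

w = 3/8 in

E90XX → F_EXX = 90 ksi.
Total weld length L = 5 in.
Required throat t_e = P_u / (φ × 0.6 F_EXX × L) = 46.7 / (0.75 × 0.6 × 90 × 5) = 0.2306 in.
Required leg w = t_e / 0.707 = 0.3262 in → use 3/8 in.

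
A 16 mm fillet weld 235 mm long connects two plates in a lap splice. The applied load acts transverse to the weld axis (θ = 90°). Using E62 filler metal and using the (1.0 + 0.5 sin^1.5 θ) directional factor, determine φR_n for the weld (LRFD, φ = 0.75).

E62XX → F_EXX = 620 MPa.
t_e = 0.707 × 16 = 11.31 mm; A_we = 11.31 × 235 = 2658 mm².
Directional factor: 1.0 + 0.5 sin^1.5(90°) = 1.5.
F_nw = 0.6 × 620 × 1.5 = 558 MPa.
φR_n = 0.75 × 558 × 2658 × 10⁻³ = 1113 kN.

φR_n ≈ 1110 kN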